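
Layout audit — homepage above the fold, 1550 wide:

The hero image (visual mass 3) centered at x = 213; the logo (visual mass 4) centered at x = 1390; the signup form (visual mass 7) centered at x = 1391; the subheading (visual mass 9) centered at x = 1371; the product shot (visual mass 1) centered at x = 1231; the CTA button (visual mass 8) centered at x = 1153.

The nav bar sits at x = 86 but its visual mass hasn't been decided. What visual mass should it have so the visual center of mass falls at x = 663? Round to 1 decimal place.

w ≈ 30.4

Fixed elements: Σw = 3 + 4 + 7 + 9 + 1 + 8 = 32, Σw·x = 3·213 + 4·1390 + 7·1391 + 9·1371 + 1·1231 + 8·1153 = 38730.
Balance at x = 663 requires (38730 + w·86) / (32 + w) = 663.
Rearranging, w·(86 − 663) = 663·32 − 38730 = -17514, so w ≈ -17514/-577 = 30.35.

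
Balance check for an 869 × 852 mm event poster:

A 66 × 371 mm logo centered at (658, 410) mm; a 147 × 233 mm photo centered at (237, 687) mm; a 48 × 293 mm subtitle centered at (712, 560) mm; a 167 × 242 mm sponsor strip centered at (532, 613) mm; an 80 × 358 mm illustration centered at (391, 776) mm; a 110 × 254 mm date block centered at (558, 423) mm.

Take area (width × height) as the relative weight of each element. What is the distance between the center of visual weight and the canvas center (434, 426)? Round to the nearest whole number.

≈ 173 mm

Areas: logo 66·371 = 24486, photo 147·233 = 34251, subtitle 48·293 = 14064, sponsor strip 167·242 = 40414, illustration 80·358 = 28640, date block 110·254 = 27940. Total weight = 169795.
x: (24486·658 + 34251·237 + 14064·712 + 40414·532 + 28640·391 + 27940·558) / 169795 = 82531851 / 169795 ≈ 486.07
y: (24486·410 + 34251·687 + 14064·560 + 40414·613 + 28640·776 + 27940·423) / 169795 = 100262579 / 169795 ≈ 590.49
Offset from (434, 426): Δx ≈ 52.07, Δy ≈ 164.49; distance = √(Δx² + Δy²) ≈ 172.54.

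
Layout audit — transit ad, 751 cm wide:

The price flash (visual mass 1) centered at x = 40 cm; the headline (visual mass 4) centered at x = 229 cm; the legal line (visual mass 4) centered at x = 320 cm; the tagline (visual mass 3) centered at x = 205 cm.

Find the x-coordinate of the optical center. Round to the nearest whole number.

x ≈ 238

Total weight = 1 + 4 + 4 + 3 = 12.
x: (1·40 + 4·229 + 4·320 + 3·205) / 12 = 2851 / 12 ≈ 237.58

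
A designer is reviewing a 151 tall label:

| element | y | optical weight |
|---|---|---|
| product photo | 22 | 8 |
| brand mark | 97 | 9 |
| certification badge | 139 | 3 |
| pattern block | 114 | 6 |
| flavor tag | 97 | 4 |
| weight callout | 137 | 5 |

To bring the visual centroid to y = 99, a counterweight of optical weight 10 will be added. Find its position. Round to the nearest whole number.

y ≈ 123

With the counterweight, Σw becomes 8 + 9 + 3 + 6 + 4 + 5 + 10 = 45.
y: target moment 45×99 = 4455; current 8·22 + 9·97 + 3·139 + 6·114 + 4·97 + 5·137 = 3223; the counterweight supplies 1232, so y = 1232/10 ≈ 123.20.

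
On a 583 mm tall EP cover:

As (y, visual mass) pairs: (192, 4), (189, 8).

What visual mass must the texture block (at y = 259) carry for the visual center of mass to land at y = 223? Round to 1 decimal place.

Fixed elements: Σw = 4 + 8 = 12, Σw·y = 4·192 + 8·189 = 2280.
For the centroid to hit 223: (2280 + w·259) / (12 + w) = 223.
So w = (223·12 − 2280)/(259 − 223) = 396/36 ≈ 11.00.

w ≈ 11.0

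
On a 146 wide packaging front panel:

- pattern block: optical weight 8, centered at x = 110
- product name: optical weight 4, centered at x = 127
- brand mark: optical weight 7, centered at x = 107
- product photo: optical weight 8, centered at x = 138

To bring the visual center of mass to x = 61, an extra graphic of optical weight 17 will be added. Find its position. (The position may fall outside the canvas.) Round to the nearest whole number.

After adding the extra graphic, total weight = 8 + 4 + 7 + 8 + 17 = 44.
x: target moment 44×61 = 2684; current 8·110 + 4·127 + 7·107 + 8·138 = 3241; the extra graphic supplies -557, so x = -557/17 ≈ -32.76.

x ≈ -33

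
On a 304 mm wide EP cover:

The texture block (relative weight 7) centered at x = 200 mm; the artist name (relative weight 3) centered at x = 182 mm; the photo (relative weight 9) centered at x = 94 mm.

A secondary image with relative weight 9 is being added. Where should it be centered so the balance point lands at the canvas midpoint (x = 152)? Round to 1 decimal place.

New total weight: (7 + 3 + 9) + 9 = 28.
Along x: (2792 + 9·x) / 28 = 152 (existing moment 7·200 + 3·182 + 9·94 = 2792) ⇒ x = (4256 − 2792) / 9 ≈ 162.67.

x ≈ 162.7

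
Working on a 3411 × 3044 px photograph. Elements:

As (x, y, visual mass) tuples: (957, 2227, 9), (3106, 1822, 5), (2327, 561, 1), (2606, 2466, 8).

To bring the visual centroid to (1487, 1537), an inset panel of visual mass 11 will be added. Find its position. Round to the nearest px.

After adding the inset panel, total weight = 9 + 5 + 1 + 8 + 11 = 34.
x: target moment 34×1487 = 50558; current 9·957 + 5·3106 + 1·2327 + 8·2606 = 47318; the inset panel supplies 3240, so x = 3240/11 ≈ 294.55.
y: target moment 34×1537 = 52258; current 9·2227 + 5·1822 + 1·561 + 8·2466 = 49442; the inset panel supplies 2816, so y = 2816/11 ≈ 256.00.

(295, 256)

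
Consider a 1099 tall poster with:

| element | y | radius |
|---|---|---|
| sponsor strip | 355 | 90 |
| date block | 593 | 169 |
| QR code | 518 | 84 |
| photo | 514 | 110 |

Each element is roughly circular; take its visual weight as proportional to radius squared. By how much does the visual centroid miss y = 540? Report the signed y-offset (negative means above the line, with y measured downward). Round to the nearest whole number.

r² weights: sponsor strip 90² = 8100, date block 169² = 28561, QR code 84² = 7056, photo 110² = 12100. Total = 55817.
y-moment: 8100·355 + 28561·593 + 7056·518 + 12100·514 = 29686581; centroid 29686581/55817 ≈ 531.86.
Difference: 531.86 − 540 ≈ -8.14.

≈ -8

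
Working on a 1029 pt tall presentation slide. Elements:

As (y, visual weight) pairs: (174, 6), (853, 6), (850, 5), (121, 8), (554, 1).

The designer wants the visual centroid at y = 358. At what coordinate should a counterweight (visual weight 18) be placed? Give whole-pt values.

With the counterweight, Σw becomes 6 + 6 + 5 + 8 + 1 + 18 = 44.
y: need Σw·y = 44·358 = 15752. Existing = 6·174 + 6·853 + 5·850 + 8·121 + 1·554 = 11934. Remainder 3818 / 18 ≈ 212.11.

y ≈ 212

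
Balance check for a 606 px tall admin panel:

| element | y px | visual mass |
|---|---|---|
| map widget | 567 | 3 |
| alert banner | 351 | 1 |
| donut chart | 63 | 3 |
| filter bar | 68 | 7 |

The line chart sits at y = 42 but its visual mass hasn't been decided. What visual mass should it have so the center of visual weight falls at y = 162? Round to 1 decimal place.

Fixed elements: Σw = 3 + 1 + 3 + 7 = 14, Σw·y = 3·567 + 1·351 + 3·63 + 7·68 = 2717.
Set Σw·y/Σw = 162: (2717 + 42w) = 162·(14 + w).
Rearranging, w·(42 − 162) = 162·14 − 2717 = -449, so w ≈ -449/-120 = 3.74.

w ≈ 3.7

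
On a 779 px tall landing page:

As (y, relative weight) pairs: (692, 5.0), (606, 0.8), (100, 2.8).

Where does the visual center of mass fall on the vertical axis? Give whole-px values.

Weights sum to 5.0 + 0.8 + 2.8 = 8.6.
y-moment: 5.0·692 + 0.8·606 + 2.8·100 = 4224.8; centroid 4224.8/8.6 ≈ 491.26.

y ≈ 491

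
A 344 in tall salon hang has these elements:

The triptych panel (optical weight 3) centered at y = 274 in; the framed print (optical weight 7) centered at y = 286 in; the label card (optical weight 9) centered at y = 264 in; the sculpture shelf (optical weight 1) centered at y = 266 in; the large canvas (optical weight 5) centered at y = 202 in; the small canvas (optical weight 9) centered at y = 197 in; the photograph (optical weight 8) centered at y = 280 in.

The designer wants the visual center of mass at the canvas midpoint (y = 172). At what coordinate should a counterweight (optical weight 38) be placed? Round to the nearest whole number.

After adding the counterweight, total weight = 3 + 7 + 9 + 1 + 5 + 9 + 8 + 38 = 80.
Along y: (10489 + 38·y) / 80 = 172 (existing moment 3·274 + 7·286 + 9·264 + 1·266 + 5·202 + 9·197 + 8·280 = 10489) ⇒ y = (13760 − 10489) / 38 ≈ 86.08.

y ≈ 86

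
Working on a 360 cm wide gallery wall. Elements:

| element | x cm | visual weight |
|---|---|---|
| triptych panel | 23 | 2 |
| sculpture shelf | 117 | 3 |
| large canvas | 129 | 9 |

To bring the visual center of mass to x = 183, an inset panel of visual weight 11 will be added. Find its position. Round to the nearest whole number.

x ≈ 274

New total weight: (2 + 3 + 9) + 11 = 25.
Along x: (1558 + 11·x) / 25 = 183 (existing moment 2·23 + 3·117 + 9·129 = 1558) ⇒ x = (4575 − 1558) / 11 ≈ 274.27.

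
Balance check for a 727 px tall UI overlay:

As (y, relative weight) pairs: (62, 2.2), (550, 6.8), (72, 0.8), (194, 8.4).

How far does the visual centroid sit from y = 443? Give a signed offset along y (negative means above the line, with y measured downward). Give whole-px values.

Total weight = 2.2 + 6.8 + 0.8 + 8.4 = 18.2.
Σw·y = 2.2·62 + 6.8·550 + 0.8·72 + 8.4·194 = 5563.6, so ȳ = 5563.6/18.2 ≈ 305.69.
Against y = 443, that's 305.69 − 443 = -137.31.

≈ -137 px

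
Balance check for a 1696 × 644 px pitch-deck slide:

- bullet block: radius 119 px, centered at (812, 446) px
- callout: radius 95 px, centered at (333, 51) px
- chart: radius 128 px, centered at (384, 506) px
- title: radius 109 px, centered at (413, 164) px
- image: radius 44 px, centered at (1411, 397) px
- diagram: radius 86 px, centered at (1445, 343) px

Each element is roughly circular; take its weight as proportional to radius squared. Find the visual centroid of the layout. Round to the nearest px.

(644, 334)

r² weights: bullet block 119² = 14161, callout 95² = 9025, chart 128² = 16384, title 109² = 11881, image 44² = 1936, diagram 86² = 7396. Total = 60783.
Σw·x = 39121282; x̄ = 39121282/60783 ≈ 643.62.
Σw·y = 20320289; ȳ = 20320289/60783 ≈ 334.31.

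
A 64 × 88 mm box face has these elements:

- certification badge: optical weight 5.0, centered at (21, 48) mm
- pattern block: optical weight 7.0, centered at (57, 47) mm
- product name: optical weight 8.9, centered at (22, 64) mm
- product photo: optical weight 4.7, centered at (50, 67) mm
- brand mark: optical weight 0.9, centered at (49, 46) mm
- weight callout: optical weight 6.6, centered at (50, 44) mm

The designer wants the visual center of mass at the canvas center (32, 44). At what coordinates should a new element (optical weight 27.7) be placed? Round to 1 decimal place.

(23.0, 32.1)

With the new element, Σw becomes 5.0 + 7.0 + 8.9 + 4.7 + 0.9 + 6.6 + 27.7 = 60.8.
x: target moment 60.8×32 = 1945.6; current 5.0·21 + 7.0·57 + 8.9·22 + 4.7·50 + 0.9·49 + 6.6·50 = 1308.9; the new element supplies 636.7, so x = 636.7/27.7 ≈ 22.99.
y: target moment 60.8×44 = 2675.2; current 5.0·48 + 7.0·47 + 8.9·64 + 4.7·67 + 0.9·46 + 6.6·44 = 1785.3; the new element supplies 889.9, so y = 889.9/27.7 ≈ 32.13.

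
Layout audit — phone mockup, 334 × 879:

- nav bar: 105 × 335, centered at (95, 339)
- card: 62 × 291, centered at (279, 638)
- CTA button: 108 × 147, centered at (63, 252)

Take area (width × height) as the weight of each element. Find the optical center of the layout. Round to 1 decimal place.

(135.7, 397.1)

Areas → weights: nav bar 105·335 = 35175, card 62·291 = 18042, CTA button 108·147 = 15876; Σw = 69093.
x: (35175·95 + 18042·279 + 15876·63) / 69093 = 9375531 / 69093 ≈ 135.69
y: (35175·339 + 18042·638 + 15876·252) / 69093 = 27435873 / 69093 ≈ 397.09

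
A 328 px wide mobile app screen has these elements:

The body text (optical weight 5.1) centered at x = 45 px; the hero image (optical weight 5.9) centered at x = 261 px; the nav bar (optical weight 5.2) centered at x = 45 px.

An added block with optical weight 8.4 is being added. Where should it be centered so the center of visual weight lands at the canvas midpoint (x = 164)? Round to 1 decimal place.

x ≈ 241.8

After adding the added block, total weight = 5.1 + 5.9 + 5.2 + 8.4 = 24.6.
Along x: (2003.4 + 8.4·x) / 24.6 = 164 (existing moment 5.1·45 + 5.9·261 + 5.2·45 = 2003.4) ⇒ x = (4034.4 − 2003.4) / 8.4 ≈ 241.79.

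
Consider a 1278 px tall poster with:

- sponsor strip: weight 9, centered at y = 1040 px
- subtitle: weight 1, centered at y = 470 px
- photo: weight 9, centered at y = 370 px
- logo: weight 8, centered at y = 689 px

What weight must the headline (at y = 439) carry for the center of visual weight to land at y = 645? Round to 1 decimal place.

w ≈ 6.1

Fixed elements: Σw = 9 + 1 + 9 + 8 = 27, Σw·y = 9·1040 + 1·470 + 9·370 + 8·689 = 18672.
Set Σw·y/Σw = 645: (18672 + 439w) = 645·(27 + w).
Rearranging, w·(439 − 645) = 645·27 − 18672 = -1257, so w ≈ -1257/-206 = 6.10.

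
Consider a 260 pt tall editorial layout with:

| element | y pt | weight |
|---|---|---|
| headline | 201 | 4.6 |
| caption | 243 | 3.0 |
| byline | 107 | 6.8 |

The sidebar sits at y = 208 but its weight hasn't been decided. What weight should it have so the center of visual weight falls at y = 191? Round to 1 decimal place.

w ≈ 21.7

Fixed elements: Σw = 4.6 + 3.0 + 6.8 = 14.4, Σw·y = 4.6·201 + 3.0·243 + 6.8·107 = 2381.2.
Set Σw·y/Σw = 191: (2381.2 + 208w) = 191·(14.4 + w).
Solving: w = (191·14.4 − 2381.2) / (208 − 191) = 369.2 / 17 ≈ 21.72.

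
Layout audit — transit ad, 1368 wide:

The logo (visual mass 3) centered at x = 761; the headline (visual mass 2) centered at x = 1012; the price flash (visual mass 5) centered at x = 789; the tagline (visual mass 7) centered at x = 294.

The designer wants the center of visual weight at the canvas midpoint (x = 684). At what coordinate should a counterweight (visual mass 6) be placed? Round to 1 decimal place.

x ≈ 903.7

After adding the counterweight, total weight = 3 + 2 + 5 + 7 + 6 = 23.
x: need Σw·x = 23·684 = 15732. Existing = 3·761 + 2·1012 + 5·789 + 7·294 = 10310. Remainder 5422 / 6 ≈ 903.67.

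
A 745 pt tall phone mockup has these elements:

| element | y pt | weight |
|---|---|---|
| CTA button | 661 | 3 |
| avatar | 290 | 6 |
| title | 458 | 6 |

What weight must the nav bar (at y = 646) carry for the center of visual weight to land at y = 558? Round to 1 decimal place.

Existing Σw = 15 (3 + 6 + 6); existing moment 3·661 + 6·290 + 6·458 = 6471.
For the centroid to hit 558: (6471 + w·646) / (15 + w) = 558.
Rearranging, w·(646 − 558) = 558·15 − 6471 = 1899, so w ≈ 1899/88 = 21.58.

w ≈ 21.6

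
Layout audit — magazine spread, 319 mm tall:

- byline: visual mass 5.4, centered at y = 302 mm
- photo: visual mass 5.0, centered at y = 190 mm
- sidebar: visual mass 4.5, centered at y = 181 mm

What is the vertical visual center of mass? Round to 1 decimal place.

Weights sum to 5.4 + 5.0 + 4.5 = 14.9.
Σw·y = 5.4·302 + 5.0·190 + 4.5·181 = 3395.3, so ȳ = 3395.3/14.9 ≈ 227.87.

y ≈ 227.9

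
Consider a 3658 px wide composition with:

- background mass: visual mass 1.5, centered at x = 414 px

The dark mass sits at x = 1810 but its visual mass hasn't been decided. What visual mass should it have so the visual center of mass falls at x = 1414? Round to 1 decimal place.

Known: weight 1.5 with moment 1.5·414 = 621.0.
For the centroid to hit 1414: (621.0 + w·1810) / (1.5 + w) = 1414.
So w = (1414·1.5 − 621.0)/(1810 − 1414) = 1500.0/396 ≈ 3.79.

w ≈ 3.8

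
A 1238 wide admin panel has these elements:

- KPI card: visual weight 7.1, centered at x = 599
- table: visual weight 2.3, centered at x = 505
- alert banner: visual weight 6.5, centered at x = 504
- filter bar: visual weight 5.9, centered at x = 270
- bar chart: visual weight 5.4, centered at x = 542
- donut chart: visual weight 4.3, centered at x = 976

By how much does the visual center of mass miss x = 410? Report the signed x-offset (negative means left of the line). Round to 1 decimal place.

Weights sum to 7.1 + 2.3 + 6.5 + 5.9 + 5.4 + 4.3 = 31.5.
x: (7.1·599 + 2.3·505 + 6.5·504 + 5.9·270 + 5.4·542 + 4.3·976) / 31.5 = 17407.0 / 31.5 ≈ 552.60
Offset from x = 410: 552.60 − 410 ≈ 142.60.

≈ 142.6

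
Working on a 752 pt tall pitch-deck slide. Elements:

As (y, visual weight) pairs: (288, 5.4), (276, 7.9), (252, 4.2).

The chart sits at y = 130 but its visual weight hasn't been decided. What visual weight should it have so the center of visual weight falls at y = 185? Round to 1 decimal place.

Fixed elements: Σw = 5.4 + 7.9 + 4.2 = 17.5, Σw·y = 5.4·288 + 7.9·276 + 4.2·252 = 4794.0.
For the centroid to hit 185: (4794.0 + w·130) / (17.5 + w) = 185.
So w = (185·17.5 − 4794.0)/(130 − 185) = -1556.5/-55 ≈ 28.30.

w ≈ 28.3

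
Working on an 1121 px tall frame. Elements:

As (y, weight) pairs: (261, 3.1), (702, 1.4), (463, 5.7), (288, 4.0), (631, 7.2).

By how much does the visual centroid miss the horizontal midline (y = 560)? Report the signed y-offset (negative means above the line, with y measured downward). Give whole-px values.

Total weight = 3.1 + 1.4 + 5.7 + 4.0 + 7.2 = 21.4.
Σw·y = 3.1·261 + 1.4·702 + 5.7·463 + 4.0·288 + 7.2·631 = 10126.2, so ȳ = 10126.2/21.4 ≈ 473.19.
Offset from y = 560: 473.19 − 560 ≈ -86.81.

≈ -87 px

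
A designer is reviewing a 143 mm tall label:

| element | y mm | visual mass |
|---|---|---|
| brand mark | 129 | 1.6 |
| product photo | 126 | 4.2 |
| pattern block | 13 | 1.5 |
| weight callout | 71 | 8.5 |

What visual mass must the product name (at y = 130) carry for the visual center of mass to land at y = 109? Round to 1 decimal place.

w ≈ 17.3

Fixed elements: Σw = 1.6 + 4.2 + 1.5 + 8.5 = 15.8, Σw·y = 1.6·129 + 4.2·126 + 1.5·13 + 8.5·71 = 1358.6.
Set Σw·y/Σw = 109: (1358.6 + 130w) = 109·(15.8 + w).
Solving: w = (109·15.8 − 1358.6) / (130 − 109) = 363.6 / 21 ≈ 17.31.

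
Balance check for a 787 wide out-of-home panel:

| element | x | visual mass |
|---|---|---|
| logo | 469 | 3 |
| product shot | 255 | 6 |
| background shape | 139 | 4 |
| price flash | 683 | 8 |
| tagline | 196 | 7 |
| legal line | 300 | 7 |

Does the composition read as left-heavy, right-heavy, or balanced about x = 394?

left-heavy

Σw = 3 + 6 + 4 + 8 + 7 + 7 = 35.
Σw·x = 12429; x̄ = 12429/35 ≈ 355.11.
355.1 lies left of the midline 394, so the layout is left-heavy.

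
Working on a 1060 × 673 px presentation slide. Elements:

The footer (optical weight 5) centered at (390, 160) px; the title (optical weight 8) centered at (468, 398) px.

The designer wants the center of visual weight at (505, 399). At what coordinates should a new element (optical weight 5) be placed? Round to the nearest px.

New total weight: (5 + 8) + 5 = 18.
x: target moment 18×505 = 9090; current 5·390 + 8·468 = 5694; the new element supplies 3396, so x = 3396/5 ≈ 679.20.
y: target moment 18×399 = 7182; current 5·160 + 8·398 = 3984; the new element supplies 3198, so y = 3198/5 ≈ 639.60.

(679, 640)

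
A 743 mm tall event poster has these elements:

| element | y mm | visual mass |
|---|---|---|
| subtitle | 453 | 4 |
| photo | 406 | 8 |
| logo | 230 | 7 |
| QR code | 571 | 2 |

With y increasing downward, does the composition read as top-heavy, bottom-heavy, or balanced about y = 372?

Weights sum to 4 + 8 + 7 + 2 = 21.
y: (4·453 + 8·406 + 7·230 + 2·571) / 21 = 7812 / 21 ≈ 372.00
372.00 = 372 exactly: balanced.

balanced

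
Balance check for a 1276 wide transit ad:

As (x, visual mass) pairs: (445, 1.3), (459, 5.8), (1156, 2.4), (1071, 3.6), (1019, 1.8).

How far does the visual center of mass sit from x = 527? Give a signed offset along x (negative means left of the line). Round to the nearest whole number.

≈ 259

Σw = 1.3 + 5.8 + 2.4 + 3.6 + 1.8 = 14.9.
x: (1.3·445 + 5.8·459 + 2.4·1156 + 3.6·1071 + 1.8·1019) / 14.9 = 11704.9 / 14.9 ≈ 785.56
Against x = 527, that's 785.56 − 527 = 258.56.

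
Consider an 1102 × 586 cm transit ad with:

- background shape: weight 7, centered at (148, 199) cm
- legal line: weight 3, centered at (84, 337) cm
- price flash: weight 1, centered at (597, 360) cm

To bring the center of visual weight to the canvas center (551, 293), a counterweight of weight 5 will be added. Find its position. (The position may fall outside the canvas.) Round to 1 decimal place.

(1386.2, 384.8)

After adding the counterweight, total weight = 7 + 3 + 1 + 5 = 16.
Along x: (1885 + 5·x) / 16 = 551 (existing moment 7·148 + 3·84 + 1·597 = 1885) ⇒ x = (8816 − 1885) / 5 ≈ 1386.20.
Along y: (2764 + 5·y) / 16 = 293 (existing moment 7·199 + 3·337 + 1·360 = 2764) ⇒ y = (4688 − 2764) / 5 ≈ 384.80.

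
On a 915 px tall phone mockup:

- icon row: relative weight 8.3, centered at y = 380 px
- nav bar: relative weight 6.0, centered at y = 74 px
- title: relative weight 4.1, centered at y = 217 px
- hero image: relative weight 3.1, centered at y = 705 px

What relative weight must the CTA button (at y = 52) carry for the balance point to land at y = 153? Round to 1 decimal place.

w ≈ 33.5

Known weights sum to 8.3 + 6.0 + 4.1 + 3.1 = 21.5; their moment is 8.3·380 + 6.0·74 + 4.1·217 + 3.1·705 = 6673.2.
Set Σw·y/Σw = 153: (6673.2 + 52w) = 153·(21.5 + w).
So w = (153·21.5 − 6673.2)/(52 − 153) = -3383.7/-101 ≈ 33.50.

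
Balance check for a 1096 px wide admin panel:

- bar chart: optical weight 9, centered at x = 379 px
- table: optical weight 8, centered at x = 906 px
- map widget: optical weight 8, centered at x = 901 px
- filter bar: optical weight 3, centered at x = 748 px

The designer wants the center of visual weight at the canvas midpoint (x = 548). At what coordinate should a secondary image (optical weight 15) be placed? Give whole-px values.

x ≈ 230

With the secondary image, Σw becomes 9 + 8 + 8 + 3 + 15 = 43.
Along x: (20111 + 15·x) / 43 = 548 (existing moment 9·379 + 8·906 + 8·901 + 3·748 = 20111) ⇒ x = (23564 − 20111) / 15 ≈ 230.20.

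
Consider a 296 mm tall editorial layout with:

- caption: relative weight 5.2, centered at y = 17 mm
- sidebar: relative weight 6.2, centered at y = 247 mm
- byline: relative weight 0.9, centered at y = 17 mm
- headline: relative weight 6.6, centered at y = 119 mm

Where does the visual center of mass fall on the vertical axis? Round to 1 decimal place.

Weights sum to 5.2 + 6.2 + 0.9 + 6.6 = 18.9.
Σw·y = 5.2·17 + 6.2·247 + 0.9·17 + 6.6·119 = 2420.5, so ȳ = 2420.5/18.9 ≈ 128.07.

y ≈ 128.1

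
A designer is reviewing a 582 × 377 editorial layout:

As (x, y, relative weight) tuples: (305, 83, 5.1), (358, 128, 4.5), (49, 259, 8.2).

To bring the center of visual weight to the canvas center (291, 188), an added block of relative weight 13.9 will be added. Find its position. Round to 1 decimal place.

New total weight: (5.1 + 4.5 + 8.2) + 13.9 = 31.7.
x: need Σw·x = 31.7·291 = 9224.7. Existing = 5.1·305 + 4.5·358 + 8.2·49 = 3568.3. Remainder 5656.4 / 13.9 ≈ 406.94.
y: need Σw·y = 31.7·188 = 5959.6. Existing = 5.1·83 + 4.5·128 + 8.2·259 = 3123.1. Remainder 2836.5 / 13.9 ≈ 204.06.

(406.9, 204.1)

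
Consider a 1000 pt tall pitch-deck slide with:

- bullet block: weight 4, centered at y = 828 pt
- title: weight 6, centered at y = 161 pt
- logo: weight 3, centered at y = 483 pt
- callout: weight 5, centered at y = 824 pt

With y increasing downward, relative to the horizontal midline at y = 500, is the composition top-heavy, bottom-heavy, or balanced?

bottom-heavy

Weights sum to 4 + 6 + 3 + 5 = 18.
y-moment: 4·828 + 6·161 + 3·483 + 5·824 = 9847; centroid 9847/18 ≈ 547.06.
Since 547.1 is below (larger y than) 500, the composition reads bottom-heavy.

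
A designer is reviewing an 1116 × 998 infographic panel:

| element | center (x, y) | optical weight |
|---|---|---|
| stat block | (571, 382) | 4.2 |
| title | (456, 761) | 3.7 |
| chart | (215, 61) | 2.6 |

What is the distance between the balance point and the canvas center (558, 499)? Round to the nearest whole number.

≈ 132

Σw = 4.2 + 3.7 + 2.6 = 10.5.
x-moment: 4.2·571 + 3.7·456 + 2.6·215 = 4644.4; centroid 4644.4/10.5 ≈ 442.32.
y-moment: 4.2·382 + 3.7·761 + 2.6·61 = 4578.7; centroid 4578.7/10.5 ≈ 436.07.
Relative to (558, 499): Δ = (-115.68, -62.93); |Δ| = √(-115.68² + -62.93²) ≈ 131.69.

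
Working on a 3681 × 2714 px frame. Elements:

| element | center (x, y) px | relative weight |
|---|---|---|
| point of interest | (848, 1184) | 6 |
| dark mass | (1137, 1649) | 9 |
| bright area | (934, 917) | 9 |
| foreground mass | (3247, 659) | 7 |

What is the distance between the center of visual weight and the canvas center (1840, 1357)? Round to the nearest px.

≈ 414 px

Total weight = 6 + 9 + 9 + 7 = 31.
Σw·x = 6·848 + 9·1137 + 9·934 + 7·3247 = 46456, so x̄ = 46456/31 ≈ 1498.58.
Σw·y = 6·1184 + 9·1649 + 9·917 + 7·659 = 34811, so ȳ = 34811/31 ≈ 1122.94.
Offset from (1840, 1357): Δx ≈ -341.42, Δy ≈ -234.06; distance = √(Δx² + Δy²) ≈ 413.95.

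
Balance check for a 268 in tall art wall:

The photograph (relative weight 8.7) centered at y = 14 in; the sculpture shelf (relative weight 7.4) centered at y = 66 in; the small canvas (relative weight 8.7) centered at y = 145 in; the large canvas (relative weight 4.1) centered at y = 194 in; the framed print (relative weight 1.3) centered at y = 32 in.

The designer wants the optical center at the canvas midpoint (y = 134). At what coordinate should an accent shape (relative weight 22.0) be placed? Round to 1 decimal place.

With the accent shape, Σw becomes 8.7 + 7.4 + 8.7 + 4.1 + 1.3 + 22.0 = 52.2.
y: target moment 52.2×134 = 6994.8; current 8.7·14 + 7.4·66 + 8.7·145 + 4.1·194 + 1.3·32 = 2708.7; the accent shape supplies 4286.1, so y = 4286.1/22.0 ≈ 194.82.

y ≈ 194.8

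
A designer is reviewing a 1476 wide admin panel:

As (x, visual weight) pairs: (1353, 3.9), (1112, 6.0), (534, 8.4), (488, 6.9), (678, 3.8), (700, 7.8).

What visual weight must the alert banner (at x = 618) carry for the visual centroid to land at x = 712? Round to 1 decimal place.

Existing Σw = 36.8 (3.9 + 6.0 + 8.4 + 6.9 + 3.8 + 7.8); existing moment 3.9·1353 + 6.0·1112 + 8.4·534 + 6.9·488 + 3.8·678 + 7.8·700 = 27837.9.
Set Σw·x/Σw = 712: (27837.9 + 618w) = 712·(36.8 + w).
Rearranging, w·(618 − 712) = 712·36.8 − 27837.9 = -1636.3, so w ≈ -1636.3/-94 = 17.41.

w ≈ 17.4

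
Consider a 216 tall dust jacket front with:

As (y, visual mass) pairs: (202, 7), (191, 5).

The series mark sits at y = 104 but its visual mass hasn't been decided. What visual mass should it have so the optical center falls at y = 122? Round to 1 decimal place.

Fixed elements: Σw = 7 + 5 = 12, Σw·y = 7·202 + 5·191 = 2369.
Set Σw·y/Σw = 122: (2369 + 104w) = 122·(12 + w).
Rearranging, w·(104 − 122) = 122·12 − 2369 = -905, so w ≈ -905/-18 = 50.28.

w ≈ 50.3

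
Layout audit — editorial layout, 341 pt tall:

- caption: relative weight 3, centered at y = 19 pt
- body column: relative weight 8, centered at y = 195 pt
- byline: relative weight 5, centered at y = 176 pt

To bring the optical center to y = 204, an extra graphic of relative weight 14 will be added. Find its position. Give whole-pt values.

With the extra graphic, Σw becomes 3 + 8 + 5 + 14 = 30.
y: need Σw·y = 30·204 = 6120. Existing = 3·19 + 8·195 + 5·176 = 2497. Remainder 3623 / 14 ≈ 258.79.

y ≈ 259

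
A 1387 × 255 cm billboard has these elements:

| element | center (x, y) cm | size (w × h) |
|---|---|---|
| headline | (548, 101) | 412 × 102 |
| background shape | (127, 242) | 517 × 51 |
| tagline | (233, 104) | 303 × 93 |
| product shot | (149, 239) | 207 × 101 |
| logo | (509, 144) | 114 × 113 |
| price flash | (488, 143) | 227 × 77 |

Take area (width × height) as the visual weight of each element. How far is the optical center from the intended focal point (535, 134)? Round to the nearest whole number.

≈ 190 cm

Taking area as weight: headline 412·102 = 42024, background shape 517·51 = 26367, tagline 303·93 = 28179, product shot 207·101 = 20907, logo 114·113 = 12882, price flash 227·77 = 17479. Sum 147838.
x: (42024·548 + 26367·127 + 28179·233 + 20907·149 + 12882·509 + 17479·488) / 147838 = 51145301 / 147838 ≈ 345.96
y: (42024·101 + 26367·242 + 28179·104 + 20907·239 + 12882·144 + 17479·143) / 147838 = 22907132 / 147838 ≈ 154.95
Relative to (535, 134): Δ = (-189.04, 20.95); |Δ| = √(-189.04² + 20.95²) ≈ 190.20.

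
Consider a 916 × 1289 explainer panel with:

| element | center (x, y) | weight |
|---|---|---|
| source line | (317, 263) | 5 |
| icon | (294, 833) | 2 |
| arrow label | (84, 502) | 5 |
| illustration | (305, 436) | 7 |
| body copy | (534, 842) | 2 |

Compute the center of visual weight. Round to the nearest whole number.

Σw = 5 + 2 + 5 + 7 + 2 = 21.
Σw·x = 5·317 + 2·294 + 5·84 + 7·305 + 2·534 = 5796, so x̄ = 5796/21 ≈ 276.00.
Σw·y = 5·263 + 2·833 + 5·502 + 7·436 + 2·842 = 10227, so ȳ = 10227/21 ≈ 487.00.

(276, 487)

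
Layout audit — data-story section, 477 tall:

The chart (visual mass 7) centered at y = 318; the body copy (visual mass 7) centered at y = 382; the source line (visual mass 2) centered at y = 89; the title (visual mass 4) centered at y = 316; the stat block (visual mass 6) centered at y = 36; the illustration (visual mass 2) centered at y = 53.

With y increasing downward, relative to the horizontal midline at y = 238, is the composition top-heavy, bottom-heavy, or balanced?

balanced

Σw = 7 + 7 + 2 + 4 + 6 + 2 = 28.
Σw·y = 6664; ȳ = 6664/28 ≈ 238.00.
238.00 = 238 exactly: balanced.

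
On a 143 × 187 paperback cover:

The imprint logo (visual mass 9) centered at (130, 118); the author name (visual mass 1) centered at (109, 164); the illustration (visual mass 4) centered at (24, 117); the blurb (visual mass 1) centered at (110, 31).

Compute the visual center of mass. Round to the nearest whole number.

Σw = 9 + 1 + 4 + 1 = 15.
x-moment: 9·130 + 1·109 + 4·24 + 1·110 = 1485; centroid 1485/15 ≈ 99.00.
y-moment: 9·118 + 1·164 + 4·117 + 1·31 = 1725; centroid 1725/15 ≈ 115.00.

(99, 115)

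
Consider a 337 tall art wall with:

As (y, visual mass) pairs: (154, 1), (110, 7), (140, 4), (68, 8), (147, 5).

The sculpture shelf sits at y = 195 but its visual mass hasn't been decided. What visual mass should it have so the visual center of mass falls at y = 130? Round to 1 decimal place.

w ≈ 7.5

Known weights sum to 1 + 7 + 4 + 8 + 5 = 25; their moment is 1·154 + 7·110 + 4·140 + 8·68 + 5·147 = 2763.
Set Σw·y/Σw = 130: (2763 + 195w) = 130·(25 + w).
Solving: w = (130·25 − 2763) / (195 − 130) = 487 / 65 ≈ 7.49.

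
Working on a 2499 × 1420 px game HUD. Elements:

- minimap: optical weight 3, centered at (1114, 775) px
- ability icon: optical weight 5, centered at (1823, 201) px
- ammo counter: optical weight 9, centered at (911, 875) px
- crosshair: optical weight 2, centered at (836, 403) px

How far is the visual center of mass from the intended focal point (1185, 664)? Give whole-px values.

Σw = 3 + 5 + 9 + 2 = 19.
Σw·x = 3·1114 + 5·1823 + 9·911 + 2·836 = 22328, so x̄ = 22328/19 ≈ 1175.16.
Σw·y = 3·775 + 5·201 + 9·875 + 2·403 = 12011, so ȳ = 12011/19 ≈ 632.16.
Relative to (1185, 664): Δ = (-9.84, -31.84); |Δ| = √(-9.84² + -31.84²) ≈ 33.33.

≈ 33 px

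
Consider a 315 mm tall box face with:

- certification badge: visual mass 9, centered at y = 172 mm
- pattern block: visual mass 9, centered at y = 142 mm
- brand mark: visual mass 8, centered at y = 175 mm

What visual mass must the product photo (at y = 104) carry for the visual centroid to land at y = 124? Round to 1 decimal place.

w ≈ 50.1

Known weights sum to 9 + 9 + 8 = 26; their moment is 9·172 + 9·142 + 8·175 = 4226.
Set Σw·y/Σw = 124: (4226 + 104w) = 124·(26 + w).
Rearranging, w·(104 − 124) = 124·26 − 4226 = -1002, so w ≈ -1002/-20 = 50.10.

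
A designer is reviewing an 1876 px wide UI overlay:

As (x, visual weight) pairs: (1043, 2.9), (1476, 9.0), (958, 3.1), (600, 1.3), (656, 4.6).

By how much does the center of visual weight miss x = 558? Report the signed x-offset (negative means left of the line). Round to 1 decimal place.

≈ 546.1 px

Total weight = 2.9 + 9.0 + 3.1 + 1.3 + 4.6 = 20.9.
x: (2.9·1043 + 9.0·1476 + 3.1·958 + 1.3·600 + 4.6·656) / 20.9 = 23076.1 / 20.9 ≈ 1104.12
Against x = 558, that's 1104.12 − 558 = 546.12.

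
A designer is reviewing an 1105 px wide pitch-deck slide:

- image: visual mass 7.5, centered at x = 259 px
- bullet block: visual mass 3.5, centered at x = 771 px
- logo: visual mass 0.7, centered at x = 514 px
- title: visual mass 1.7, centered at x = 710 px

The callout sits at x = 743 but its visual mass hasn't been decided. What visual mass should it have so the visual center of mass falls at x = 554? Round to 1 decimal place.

Existing Σw = 13.4 (7.5 + 3.5 + 0.7 + 1.7); existing moment 7.5·259 + 3.5·771 + 0.7·514 + 1.7·710 = 6207.8.
Set Σw·x/Σw = 554: (6207.8 + 743w) = 554·(13.4 + w).
Rearranging, w·(743 − 554) = 554·13.4 − 6207.8 = 1215.8, so w ≈ 1215.8/189 = 6.43.

w ≈ 6.4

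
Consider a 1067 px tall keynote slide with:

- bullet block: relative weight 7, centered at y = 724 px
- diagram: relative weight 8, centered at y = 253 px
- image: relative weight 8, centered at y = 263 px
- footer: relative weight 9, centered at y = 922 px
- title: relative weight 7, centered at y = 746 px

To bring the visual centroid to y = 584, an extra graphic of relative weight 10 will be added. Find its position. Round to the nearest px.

y ≈ 590

With the extra graphic, Σw becomes 7 + 8 + 8 + 9 + 7 + 10 = 49.
y: target moment 49×584 = 28616; current 7·724 + 8·253 + 8·263 + 9·922 + 7·746 = 22716; the extra graphic supplies 5900, so y = 5900/10 ≈ 590.00.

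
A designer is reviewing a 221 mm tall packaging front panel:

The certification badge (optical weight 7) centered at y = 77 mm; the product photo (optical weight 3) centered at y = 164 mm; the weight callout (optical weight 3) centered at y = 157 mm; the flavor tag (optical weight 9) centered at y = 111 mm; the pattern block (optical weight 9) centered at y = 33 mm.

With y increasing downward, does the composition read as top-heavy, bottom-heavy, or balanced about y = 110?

top-heavy

Weights sum to 7 + 3 + 3 + 9 + 9 = 31.
Σw·y = 7·77 + 3·164 + 3·157 + 9·111 + 9·33 = 2798, so ȳ = 2798/31 ≈ 90.26.
90.3 vs midline 110 → top-heavy.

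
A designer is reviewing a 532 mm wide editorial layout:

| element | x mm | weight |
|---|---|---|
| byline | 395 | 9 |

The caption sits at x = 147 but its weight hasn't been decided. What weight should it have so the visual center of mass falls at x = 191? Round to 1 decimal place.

w ≈ 41.7

Known: weight 9 with moment 9·395 = 3555.
Balance at x = 191 requires (3555 + w·147) / (9 + w) = 191.
Solving: w = (191·9 − 3555) / (147 − 191) = -1836 / -44 ≈ 41.73.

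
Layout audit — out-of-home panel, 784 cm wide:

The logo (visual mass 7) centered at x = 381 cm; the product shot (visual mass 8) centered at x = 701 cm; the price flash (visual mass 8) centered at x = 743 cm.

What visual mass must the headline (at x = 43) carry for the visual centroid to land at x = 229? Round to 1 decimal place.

w ≈ 48.1

Known weights sum to 7 + 8 + 8 = 23; their moment is 7·381 + 8·701 + 8·743 = 14219.
Balance at x = 229 requires (14219 + w·43) / (23 + w) = 229.
Rearranging, w·(43 − 229) = 229·23 − 14219 = -8952, so w ≈ -8952/-186 = 48.13.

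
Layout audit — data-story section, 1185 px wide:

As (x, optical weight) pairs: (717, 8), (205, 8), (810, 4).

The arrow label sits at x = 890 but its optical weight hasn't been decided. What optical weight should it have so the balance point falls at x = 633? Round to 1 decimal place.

w ≈ 8.0

Known weights sum to 8 + 8 + 4 = 20; their moment is 8·717 + 8·205 + 4·810 = 10616.
For the centroid to hit 633: (10616 + w·890) / (20 + w) = 633.
Rearranging, w·(890 − 633) = 633·20 − 10616 = 2044, so w ≈ 2044/257 = 7.95.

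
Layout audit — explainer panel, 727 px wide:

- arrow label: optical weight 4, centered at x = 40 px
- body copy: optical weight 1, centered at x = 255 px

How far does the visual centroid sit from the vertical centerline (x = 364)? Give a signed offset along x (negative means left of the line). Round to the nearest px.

Total weight = 4 + 1 = 5.
x-moment: 4·40 + 1·255 = 415; centroid 415/5 ≈ 83.00.
Offset from x = 364: 83.00 − 364 ≈ -281.00.

≈ -281 px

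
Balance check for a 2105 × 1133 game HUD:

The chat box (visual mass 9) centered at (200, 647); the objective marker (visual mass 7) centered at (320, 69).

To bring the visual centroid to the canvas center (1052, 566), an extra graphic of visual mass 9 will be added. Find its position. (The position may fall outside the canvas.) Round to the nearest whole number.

(2473, 872)

After adding the extra graphic, total weight = 9 + 7 + 9 = 25.
x: need Σw·x = 25·1052 = 26300. Existing = 9·200 + 7·320 = 4040. Remainder 22260 / 9 ≈ 2473.33.
y: need Σw·y = 25·566 = 14150. Existing = 9·647 + 7·69 = 6306. Remainder 7844 / 9 ≈ 871.56.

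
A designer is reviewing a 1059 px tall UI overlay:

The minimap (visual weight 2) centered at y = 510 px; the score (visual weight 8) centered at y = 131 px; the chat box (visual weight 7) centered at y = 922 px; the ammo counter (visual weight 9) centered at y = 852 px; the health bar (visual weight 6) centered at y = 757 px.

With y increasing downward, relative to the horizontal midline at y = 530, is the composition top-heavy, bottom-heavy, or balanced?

Σw = 2 + 8 + 7 + 9 + 6 = 32.
Σw·y = 2·510 + 8·131 + 7·922 + 9·852 + 6·757 = 20732, so ȳ = 20732/32 ≈ 647.88.
647.9 lies below (larger y than) the midline 530, so the layout is bottom-heavy.

bottom-heavy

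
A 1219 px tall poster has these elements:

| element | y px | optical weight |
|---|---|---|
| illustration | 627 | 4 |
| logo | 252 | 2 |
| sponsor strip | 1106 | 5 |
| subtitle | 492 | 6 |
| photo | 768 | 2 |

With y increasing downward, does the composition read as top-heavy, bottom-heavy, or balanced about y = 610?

bottom-heavy

Σw = 4 + 2 + 5 + 6 + 2 = 19.
Σw·y = 4·627 + 2·252 + 5·1106 + 6·492 + 2·768 = 13030, so ȳ = 13030/19 ≈ 685.79.
685.8 lies below (larger y than) the midline 610, so the layout is bottom-heavy.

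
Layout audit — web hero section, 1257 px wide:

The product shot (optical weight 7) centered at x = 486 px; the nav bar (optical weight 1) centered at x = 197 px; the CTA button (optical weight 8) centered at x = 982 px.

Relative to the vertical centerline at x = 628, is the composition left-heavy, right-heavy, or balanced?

right-heavy

Total weight = 7 + 1 + 8 = 16.
x-moment: 7·486 + 1·197 + 8·982 = 11455; centroid 11455/16 ≈ 715.94.
Since 715.9 is right of 628, the composition reads right-heavy.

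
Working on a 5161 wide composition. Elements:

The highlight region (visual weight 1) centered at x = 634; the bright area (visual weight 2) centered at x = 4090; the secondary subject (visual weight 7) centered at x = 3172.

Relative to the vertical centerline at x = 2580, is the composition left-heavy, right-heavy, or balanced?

Total weight = 1 + 2 + 7 = 10.
x: (1·634 + 2·4090 + 7·3172) / 10 = 31018 / 10 ≈ 3101.80
Since 3101.8 is right of 2580, the composition reads right-heavy.

right-heavy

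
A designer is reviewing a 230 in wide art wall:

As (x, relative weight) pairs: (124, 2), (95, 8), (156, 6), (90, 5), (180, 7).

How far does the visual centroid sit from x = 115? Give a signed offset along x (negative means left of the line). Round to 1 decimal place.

Weights sum to 2 + 8 + 6 + 5 + 7 = 28.
Σw·x = 2·124 + 8·95 + 6·156 + 5·90 + 7·180 = 3654, so x̄ = 3654/28 ≈ 130.50.
Difference: 130.50 − 115 ≈ 15.50.

≈ 15.5 in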